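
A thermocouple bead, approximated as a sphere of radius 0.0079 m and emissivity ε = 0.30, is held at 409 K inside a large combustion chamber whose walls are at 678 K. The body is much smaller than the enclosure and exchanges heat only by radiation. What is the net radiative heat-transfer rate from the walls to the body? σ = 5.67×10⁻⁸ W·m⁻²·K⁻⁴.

For a small grey body in a large enclosure: P_net = εσA(T_body⁴ − T_wall⁴).
A = 4πr² = 7.843×10⁻⁴ m²; T_body⁴ − T_wall⁴ = 2.798×10¹⁰ − 2.113×10¹¹ = -1.833×10¹¹ K⁴.
|P_net| = 0.30·5.67×10⁻⁸·7.843×10⁻⁴·1.833×10¹¹.

P_net ≈ 2.45 W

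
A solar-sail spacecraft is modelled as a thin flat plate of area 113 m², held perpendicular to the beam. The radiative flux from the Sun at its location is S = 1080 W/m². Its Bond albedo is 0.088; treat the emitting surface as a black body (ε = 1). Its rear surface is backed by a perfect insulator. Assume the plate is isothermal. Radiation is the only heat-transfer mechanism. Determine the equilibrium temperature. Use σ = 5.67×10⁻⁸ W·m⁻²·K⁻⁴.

At equilibrium, absorbed power = emitted power.
Absorbing cross-section = A = 113.0 m²; emitting surface = A = 113.0 m² (ratio 1).
(1−a)S·A_cross = εσ·A_surf·T⁴  ⇒  T⁴ = (1−a)S/(1σ).
T⁴ = 0.912·1080/(1·5.67×10⁻⁸) = 1.737×10¹⁰ K⁴.
T = (1.737×10¹⁰)^(1/4).

T ≈ 363 K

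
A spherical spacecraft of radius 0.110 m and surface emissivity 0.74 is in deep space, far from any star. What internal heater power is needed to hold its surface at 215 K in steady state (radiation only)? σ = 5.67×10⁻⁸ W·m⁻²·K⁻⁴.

P = εσ·4πr²·T⁴.
4πr² = 0.1521 m²; T⁴ = 2.137×10⁹ K⁴.
P = 0.74·5.67×10⁻⁸·0.1521·2.137×10⁹.

P ≈ 13.6 W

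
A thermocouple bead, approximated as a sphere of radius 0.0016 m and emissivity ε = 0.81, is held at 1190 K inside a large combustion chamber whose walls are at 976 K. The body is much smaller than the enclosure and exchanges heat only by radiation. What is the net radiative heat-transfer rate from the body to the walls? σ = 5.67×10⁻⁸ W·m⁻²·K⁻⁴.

For a small grey body in a large enclosure: P_net = εσA(T_body⁴ − T_wall⁴).
A = 4πr² = 3.217×10⁻⁵ m²; T_body⁴ − T_wall⁴ = 2.005×10¹² − 9.074×10¹¹ = 1.098×10¹² K⁴.
|P_net| = 0.81·5.67×10⁻⁸·3.217×10⁻⁵·1.098×10¹².

P_net ≈ 1.62 W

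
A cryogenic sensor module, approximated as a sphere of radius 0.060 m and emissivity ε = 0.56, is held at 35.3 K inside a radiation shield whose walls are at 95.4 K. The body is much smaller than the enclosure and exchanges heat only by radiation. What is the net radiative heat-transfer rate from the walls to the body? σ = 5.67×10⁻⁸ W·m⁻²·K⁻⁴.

P_net ≈ 0.117 W

For a small grey body in a large enclosure: P_net = εσA(T_body⁴ − T_wall⁴).
A = 4πr² = 0.04524 m²; T_body⁴ − T_wall⁴ = 1.553×10⁶ − 8.283×10⁷ = -8.128×10⁷ K⁴.
|P_net| = 0.56·5.67×10⁻⁸·0.04524·8.128×10⁷.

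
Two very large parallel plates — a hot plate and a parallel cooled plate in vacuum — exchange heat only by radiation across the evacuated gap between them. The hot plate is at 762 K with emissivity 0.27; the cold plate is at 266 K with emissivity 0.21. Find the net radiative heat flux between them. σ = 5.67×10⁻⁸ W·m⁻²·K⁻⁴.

q ≈ 2520 W/m²

For two infinite grey parallel plates, q = σ(T₁⁴ − T₂⁴)/(1/ε₁ + 1/ε₂ − 1).
T₁⁴ − T₂⁴ = 3.371×10¹¹ − 5.006×10⁹ = 3.321×10¹¹ K⁴.
1/ε₁ + 1/ε₂ − 1 = 3.704 + 4.762 − 1 = 7.466.
q = 5.67×10⁻⁸ × 3.321×10¹¹ / 7.466.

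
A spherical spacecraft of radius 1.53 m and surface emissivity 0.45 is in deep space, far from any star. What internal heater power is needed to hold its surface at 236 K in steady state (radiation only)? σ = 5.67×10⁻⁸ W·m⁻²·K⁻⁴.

P ≈ 2330 W

P = εσ·4πr²·T⁴.
4πr² = 29.42 m²; T⁴ = 3.102×10⁹ K⁴.
P = 0.45·5.67×10⁻⁸·29.42·3.102×10⁹.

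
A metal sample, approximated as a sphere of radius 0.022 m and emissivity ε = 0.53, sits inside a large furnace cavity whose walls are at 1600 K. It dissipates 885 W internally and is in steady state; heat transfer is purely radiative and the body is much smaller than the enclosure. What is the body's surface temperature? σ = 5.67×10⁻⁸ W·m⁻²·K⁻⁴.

For a small grey body in a large enclosure, net radiated power = εσA(T⁴ − T_w⁴).
Steady state: P = εσA(T⁴ − T_w⁴) with A = 4πr² = 0.006082 m².
T⁴ = P/(εσA) + T_w⁴ = 885/(0.53·5.67×10⁻⁸·0.006082) + (1600)⁴
    = 4.842×10¹² + 6.554×10¹² = 1.140×10¹³ K⁴.

T ≈ 1840 K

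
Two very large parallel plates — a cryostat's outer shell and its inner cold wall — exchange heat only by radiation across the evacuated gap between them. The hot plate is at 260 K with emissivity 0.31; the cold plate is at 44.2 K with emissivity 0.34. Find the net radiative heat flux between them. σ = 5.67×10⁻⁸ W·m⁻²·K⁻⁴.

For two infinite grey parallel plates, q = σ(T₁⁴ − T₂⁴)/(1/ε₁ + 1/ε₂ − 1).
T₁⁴ − T₂⁴ = 4.570×10⁹ − 3.817×10⁶ = 4.566×10⁹ K⁴.
1/ε₁ + 1/ε₂ − 1 = 3.226 + 2.941 − 1 = 5.167.
q = 5.67×10⁻⁸ × 4.566×10⁹ / 5.167.

q ≈ 50.1 W/m²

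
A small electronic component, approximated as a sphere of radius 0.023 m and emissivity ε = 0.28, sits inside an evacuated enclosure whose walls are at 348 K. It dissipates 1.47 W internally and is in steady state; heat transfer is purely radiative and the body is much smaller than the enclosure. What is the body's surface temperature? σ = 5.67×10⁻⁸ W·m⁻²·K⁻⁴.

For a small grey body in a large enclosure, net radiated power = εσA(T⁴ − T_w⁴).
Steady state: P = εσA(T⁴ − T_w⁴) with A = 4πr² = 0.006648 m².
T⁴ = P/(εσA) + T_w⁴ = 1.47/(0.28·5.67×10⁻⁸·0.006648) + (348)⁴
    = 1.393×10¹⁰ + 1.467×10¹⁰ = 2.859×10¹⁰ K⁴.

T ≈ 411 K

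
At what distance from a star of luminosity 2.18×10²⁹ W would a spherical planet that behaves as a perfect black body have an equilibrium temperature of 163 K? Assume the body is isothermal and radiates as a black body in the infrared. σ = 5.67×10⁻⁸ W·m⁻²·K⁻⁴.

d ≈ 1.04×10¹³ m

For an isothermal black-emitting sphere, (1−a)S·πr² = σ·4πr²·T⁴ ⇒ S = 4σT⁴/(1−a).
S = 4·5.67×10⁻⁸·(163)⁴/1.00 = 160.1 W/m².
Flux falls as S = L/(4πd²), so d = √(L/(4πS)) = √(2.18×10²⁹/(4π·160.1)).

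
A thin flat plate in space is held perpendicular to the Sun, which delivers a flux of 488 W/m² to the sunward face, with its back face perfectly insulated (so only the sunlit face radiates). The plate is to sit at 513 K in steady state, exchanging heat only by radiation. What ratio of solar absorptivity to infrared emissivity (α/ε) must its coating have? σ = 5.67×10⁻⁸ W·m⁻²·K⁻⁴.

Balance: αS·A = εσ·1A·T⁴ ⇒ α/ε = σT⁴/S.
α/ε = 5.67×10⁻⁸·(513)⁴/488 = 5.67×10⁻⁸·6.926×10¹⁰/488.

α/ε ≈ 8.05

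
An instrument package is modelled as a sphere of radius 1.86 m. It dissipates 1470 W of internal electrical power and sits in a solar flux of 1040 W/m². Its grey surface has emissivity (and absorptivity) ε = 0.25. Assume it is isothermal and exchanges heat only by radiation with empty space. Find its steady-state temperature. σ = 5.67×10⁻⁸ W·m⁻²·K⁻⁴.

T ≈ 289 K

At steady state, absorbed solar power + internal power = radiated power.
Absorbed: α·S·A_cross = 0.25·1040·10.87 = 2826 W (cross-section πr²).
Total input = 2826 + 1470 = 4296 W.
Radiated: εσ·A_surf·T⁴ with A_surf = 4πr² = 43.47 m².
T⁴ = 4296/(0.25·5.67×10⁻⁸·43.47) = 6.971×10⁹ K⁴.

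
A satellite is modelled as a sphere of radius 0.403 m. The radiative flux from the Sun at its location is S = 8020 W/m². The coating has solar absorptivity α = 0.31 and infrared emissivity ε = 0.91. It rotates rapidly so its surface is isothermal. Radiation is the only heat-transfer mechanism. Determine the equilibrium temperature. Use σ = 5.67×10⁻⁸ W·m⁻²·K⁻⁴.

At equilibrium, absorbed power = emitted power.
Absorbing cross-section = πr² = 0.5102 m²; emitting surface = 4πr² = 2.041 m² (ratio 4).
αS·A_cross = εσ·A_surf·T⁴  ⇒  T⁴ = αS/(ε·4σ).
T⁴ = 0.310·8020/(0.91·4·5.67×10⁻⁸) = 1.205×10¹⁰ K⁴.
T = (1.205×10¹⁰)^(1/4).

T ≈ 331 K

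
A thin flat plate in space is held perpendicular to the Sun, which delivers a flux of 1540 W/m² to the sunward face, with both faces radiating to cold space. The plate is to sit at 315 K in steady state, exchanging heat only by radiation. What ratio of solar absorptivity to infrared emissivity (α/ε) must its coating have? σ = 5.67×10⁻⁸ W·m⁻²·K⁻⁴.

α/ε ≈ 0.725

Balance: αS·A = εσ·2A·T⁴ ⇒ α/ε = 2σT⁴/S.
α/ε = 2·5.67×10⁻⁸·(315)⁴/1540 = 2·5.67×10⁻⁸·9.846×10⁹/1540.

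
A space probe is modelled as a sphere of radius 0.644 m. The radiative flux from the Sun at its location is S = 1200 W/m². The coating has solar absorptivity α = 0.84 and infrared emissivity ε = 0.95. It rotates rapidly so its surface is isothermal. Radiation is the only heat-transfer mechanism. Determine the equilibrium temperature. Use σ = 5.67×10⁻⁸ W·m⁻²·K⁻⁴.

At equilibrium, absorbed power = emitted power.
Absorbing cross-section = πr² = 1.303 m²; emitting surface = 4πr² = 5.212 m² (ratio 4).
αS·A_cross = εσ·A_surf·T⁴  ⇒  T⁴ = αS/(ε·4σ).
T⁴ = 0.840·1200/(0.95·4·5.67×10⁻⁸) = 4.678×10⁹ K⁴.
T = (4.678×10⁹)^(1/4).

T ≈ 262 K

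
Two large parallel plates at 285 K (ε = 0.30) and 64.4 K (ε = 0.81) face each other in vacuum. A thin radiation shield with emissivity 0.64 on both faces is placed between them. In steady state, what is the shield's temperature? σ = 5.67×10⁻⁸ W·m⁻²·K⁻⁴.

In steady state the net flux on the hot side equals that on the cold side.
σ(T₁⁴−T_s⁴)/D₁ = σ(T_s⁴−T₂⁴)/D₂, with D₁ = 1/ε₁+1/ε_s−1 = 3.896, D₂ = 1/ε_s+1/ε₂−1 = 1.797.
Solve for T_s⁴: T_s⁴ = (D₂·T₁⁴ + D₁·T₂⁴)/(D₁+D₂) = 2.094×10⁹ K⁴.

T_s ≈ 214 K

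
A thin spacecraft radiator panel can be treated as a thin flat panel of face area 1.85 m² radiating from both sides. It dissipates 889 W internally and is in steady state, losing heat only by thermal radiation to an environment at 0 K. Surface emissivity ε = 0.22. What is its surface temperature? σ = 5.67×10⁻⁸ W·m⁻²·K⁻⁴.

Steady state: internal power = radiated power, P = εσA T⁴.
Radiating area A = 2·1.85 = 3.700 m².
T⁴ = P/(εσA) = 889/(0.22·5.67×10⁻⁸·3.700) = 1.926×10¹⁰ K⁴.
T = (1.926×10¹⁰)^(1/4).

T ≈ 373 K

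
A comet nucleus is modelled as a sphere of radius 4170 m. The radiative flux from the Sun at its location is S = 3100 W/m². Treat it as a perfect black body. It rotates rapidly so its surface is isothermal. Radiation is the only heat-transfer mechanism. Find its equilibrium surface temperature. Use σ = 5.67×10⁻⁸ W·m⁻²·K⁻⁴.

T ≈ 342 K

At equilibrium, absorbed power = emitted power.
Absorbing cross-section = πr² = 5.463×10⁷ m²; emitting surface = 4πr² = 2.185×10⁸ m² (ratio 4).
S·A_cross = εσ·A_surf·T⁴  ⇒  T⁴ = S/(4σ).
T⁴ = 1.00·3100/(4·5.67×10⁻⁸) = 1.367×10¹⁰ K⁴.
T = (1.367×10¹⁰)^(1/4).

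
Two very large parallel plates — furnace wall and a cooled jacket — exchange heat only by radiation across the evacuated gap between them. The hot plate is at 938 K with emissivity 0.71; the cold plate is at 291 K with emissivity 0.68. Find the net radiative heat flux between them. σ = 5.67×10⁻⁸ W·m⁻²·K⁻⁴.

For two infinite grey parallel plates, q = σ(T₁⁴ − T₂⁴)/(1/ε₁ + 1/ε₂ − 1).
T₁⁴ − T₂⁴ = 7.741×10¹¹ − 7.171×10⁹ = 7.670×10¹¹ K⁴.
1/ε₁ + 1/ε₂ − 1 = 1.408 + 1.471 − 1 = 1.879.
q = 5.67×10⁻⁸ × 7.670×10¹¹ / 1.879.

q ≈ 23100 W/m²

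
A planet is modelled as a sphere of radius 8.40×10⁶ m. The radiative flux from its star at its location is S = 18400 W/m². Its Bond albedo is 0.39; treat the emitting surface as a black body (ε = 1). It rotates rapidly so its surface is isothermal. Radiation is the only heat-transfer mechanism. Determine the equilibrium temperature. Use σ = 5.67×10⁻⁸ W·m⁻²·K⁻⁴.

At equilibrium, absorbed power = emitted power.
Absorbing cross-section = πr² = 2.217×10¹⁴ m²; emitting surface = 4πr² = 8.867×10¹⁴ m² (ratio 4).
(1−a)S·A_cross = εσ·A_surf·T⁴  ⇒  T⁴ = (1−a)S/(4σ).
T⁴ = 0.610·18400/(4·5.67×10⁻⁸) = 4.949×10¹⁰ K⁴.
T = (4.949×10¹⁰)^(1/4).

T ≈ 472 K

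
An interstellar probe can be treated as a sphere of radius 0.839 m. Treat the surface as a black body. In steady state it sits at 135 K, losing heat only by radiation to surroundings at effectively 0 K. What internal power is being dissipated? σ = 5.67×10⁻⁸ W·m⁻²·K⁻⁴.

Steady state: P = εσA T⁴.
A = 4πr² = 8.846 m²; T⁴ = (135)⁴ = 3.322×10⁸ K⁴.
P = 1.0 × 5.67×10⁻⁸ × 8.846 × 3.322×10⁸.

P ≈ 167 W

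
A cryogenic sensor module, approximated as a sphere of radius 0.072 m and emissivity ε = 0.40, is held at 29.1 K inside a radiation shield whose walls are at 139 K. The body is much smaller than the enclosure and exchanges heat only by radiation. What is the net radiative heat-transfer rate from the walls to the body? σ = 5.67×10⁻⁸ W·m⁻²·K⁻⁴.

P_net ≈ 0.550 W

For a small grey body in a large enclosure: P_net = εσA(T_body⁴ − T_wall⁴).
A = 4πr² = 0.06514 m²; T_body⁴ − T_wall⁴ = 7.171×10⁵ − 3.733×10⁸ = -3.726×10⁸ K⁴.
|P_net| = 0.40·5.67×10⁻⁸·0.06514·3.726×10⁸.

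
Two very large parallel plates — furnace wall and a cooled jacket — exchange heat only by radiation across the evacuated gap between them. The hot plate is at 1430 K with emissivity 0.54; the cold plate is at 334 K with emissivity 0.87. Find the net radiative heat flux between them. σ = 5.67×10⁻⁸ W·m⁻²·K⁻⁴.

For two infinite grey parallel plates, q = σ(T₁⁴ − T₂⁴)/(1/ε₁ + 1/ε₂ − 1).
T₁⁴ − T₂⁴ = 4.182×10¹² − 1.244×10¹⁰ = 4.169×10¹² K⁴.
1/ε₁ + 1/ε₂ − 1 = 1.852 + 1.149 − 1 = 2.001.
q = 5.67×10⁻⁸ × 4.169×10¹² / 2.001.

q ≈ 1.18×10⁵ W/m²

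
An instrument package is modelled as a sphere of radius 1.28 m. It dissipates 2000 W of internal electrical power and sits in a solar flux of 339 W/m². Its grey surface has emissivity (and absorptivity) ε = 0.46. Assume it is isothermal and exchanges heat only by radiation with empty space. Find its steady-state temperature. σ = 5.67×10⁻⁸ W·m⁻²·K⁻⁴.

T ≈ 269 K

At steady state, absorbed solar power + internal power = radiated power.
Absorbed: α·S·A_cross = 0.46·339·5.147 = 802.7 W (cross-section πr²).
Total input = 802.7 + 2000 = 2803 W.
Radiated: εσ·A_surf·T⁴ with A_surf = 4πr² = 20.59 m².
T⁴ = 2803/(0.46·5.67×10⁻⁸·20.59) = 5.219×10⁹ K⁴.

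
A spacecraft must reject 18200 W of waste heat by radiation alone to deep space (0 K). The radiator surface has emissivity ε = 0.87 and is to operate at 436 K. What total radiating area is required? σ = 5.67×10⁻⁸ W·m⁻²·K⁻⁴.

A ≈ 10.2 m²

P = εσA T⁴ ⇒ A = P/(εσT⁴).
T⁴ = 3.614×10¹⁰ K⁴.
A = 18200/(0.87 × 5.67×10⁻⁸ × 3.614×10¹⁰).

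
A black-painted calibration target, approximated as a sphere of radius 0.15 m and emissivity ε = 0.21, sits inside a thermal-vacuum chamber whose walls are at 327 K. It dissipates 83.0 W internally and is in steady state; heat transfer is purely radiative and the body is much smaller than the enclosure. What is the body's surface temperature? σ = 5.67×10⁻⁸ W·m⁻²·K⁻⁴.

For a small grey body in a large enclosure, net radiated power = εσA(T⁴ − T_w⁴).
Steady state: P = εσA(T⁴ − T_w⁴) with A = 4πr² = 0.2827 m².
T⁴ = P/(εσA) + T_w⁴ = 83.0/(0.21·5.67×10⁻⁸·0.2827) + (327)⁴
    = 2.465×10¹⁰ + 1.143×10¹⁰ = 3.609×10¹⁰ K⁴.

T ≈ 436 K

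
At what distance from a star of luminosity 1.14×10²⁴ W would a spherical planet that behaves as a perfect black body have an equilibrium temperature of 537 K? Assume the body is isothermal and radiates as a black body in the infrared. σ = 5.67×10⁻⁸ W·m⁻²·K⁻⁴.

For an isothermal black-emitting sphere, (1−a)S·πr² = σ·4πr²·T⁴ ⇒ S = 4σT⁴/(1−a).
S = 4·5.67×10⁻⁸·(537)⁴/1.00 = 18860 W/m².
Flux falls as S = L/(4πd²), so d = √(L/(4πS)) = √(1.14×10²⁴/(4π·18860)).

d ≈ 2.19×10⁹ m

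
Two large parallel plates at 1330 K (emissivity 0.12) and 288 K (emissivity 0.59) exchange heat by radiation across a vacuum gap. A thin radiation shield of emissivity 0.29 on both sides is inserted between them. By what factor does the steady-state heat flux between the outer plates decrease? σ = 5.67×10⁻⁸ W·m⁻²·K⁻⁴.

factor ≈ 1.65

Without shield: q₀ = σΔ(T⁴)/(1/ε₁+1/ε₂−1) with denominator 9.028.
With shield the two gaps are in series; the resistances add: (1/ε₁+1/ε_s−1)+(1/ε_s+1/ε₂−1) = 10.78+4.143 = 14.92.
Heat-flux ratio q₀/q = 14.92/9.028.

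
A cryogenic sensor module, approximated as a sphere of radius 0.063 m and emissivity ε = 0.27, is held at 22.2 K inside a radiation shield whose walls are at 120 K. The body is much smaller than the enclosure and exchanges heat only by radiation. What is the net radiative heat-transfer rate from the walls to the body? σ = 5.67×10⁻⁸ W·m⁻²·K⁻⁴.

For a small grey body in a large enclosure: P_net = εσA(T_body⁴ − T_wall⁴).
A = 4πr² = 0.04988 m²; T_body⁴ − T_wall⁴ = 2.429×10⁵ − 2.074×10⁸ = -2.071×10⁸ K⁴.
|P_net| = 0.27·5.67×10⁻⁸·0.04988·2.071×10⁸.

P_net ≈ 0.158 W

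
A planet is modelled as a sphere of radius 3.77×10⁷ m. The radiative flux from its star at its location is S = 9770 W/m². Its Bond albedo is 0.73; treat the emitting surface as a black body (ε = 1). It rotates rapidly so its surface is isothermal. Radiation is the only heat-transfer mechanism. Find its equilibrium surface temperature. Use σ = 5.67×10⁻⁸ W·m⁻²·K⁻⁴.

At equilibrium, absorbed power = emitted power.
Absorbing cross-section = πr² = 4.465×10¹⁵ m²; emitting surface = 4πr² = 1.786×10¹⁶ m² (ratio 4).
(1−a)S·A_cross = εσ·A_surf·T⁴  ⇒  T⁴ = (1−a)S/(4σ).
T⁴ = 0.270·9770/(4·5.67×10⁻⁸) = 1.163×10¹⁰ K⁴.
T = (1.163×10¹⁰)^(1/4).

T ≈ 328 K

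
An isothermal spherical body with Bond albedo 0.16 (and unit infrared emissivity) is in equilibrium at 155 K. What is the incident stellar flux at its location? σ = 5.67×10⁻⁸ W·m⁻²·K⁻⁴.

S ≈ 156 W/m²

(1−a)S·πr² = σ·4πr²·T⁴ ⇒ S = 4σT⁴/(1−a).
S = 4·5.67×10⁻⁸·5.772×10⁸/0.840.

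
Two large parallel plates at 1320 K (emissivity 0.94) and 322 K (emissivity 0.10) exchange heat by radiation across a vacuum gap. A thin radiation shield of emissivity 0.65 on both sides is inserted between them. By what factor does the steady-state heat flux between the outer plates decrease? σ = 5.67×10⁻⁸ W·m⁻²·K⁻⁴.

factor ≈ 1.21

Without shield: q₀ = σΔ(T⁴)/(1/ε₁+1/ε₂−1) with denominator 10.06.
With shield the two gaps are in series; the resistances add: (1/ε₁+1/ε_s−1)+(1/ε_s+1/ε₂−1) = 1.602+10.54 = 12.14.
Heat-flux ratio q₀/q = 12.14/10.06.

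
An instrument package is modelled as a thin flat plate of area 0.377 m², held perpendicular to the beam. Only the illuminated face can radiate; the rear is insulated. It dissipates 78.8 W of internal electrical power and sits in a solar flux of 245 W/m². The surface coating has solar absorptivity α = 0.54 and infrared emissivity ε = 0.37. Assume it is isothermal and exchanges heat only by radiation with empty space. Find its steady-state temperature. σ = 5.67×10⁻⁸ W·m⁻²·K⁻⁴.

At steady state, absorbed solar power + internal power = radiated power.
Absorbed: α·S·A_cross = 0.54·245·0.3770 = 49.88 W (cross-section A).
Total input = 49.88 + 78.8 = 128.7 W.
Radiated: εσ·A_surf·T⁴ with A_surf = A = 0.3770 m².
T⁴ = 128.7/(0.37·5.67×10⁻⁸·0.3770) = 1.627×10¹⁰ K⁴.

T ≈ 357 K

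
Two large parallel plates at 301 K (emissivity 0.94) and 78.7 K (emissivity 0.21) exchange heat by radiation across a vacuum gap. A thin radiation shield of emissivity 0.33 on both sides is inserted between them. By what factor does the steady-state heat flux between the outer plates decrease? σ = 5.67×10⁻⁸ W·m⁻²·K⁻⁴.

factor ≈ 2.05

Without shield: q₀ = σΔ(T⁴)/(1/ε₁+1/ε₂−1) with denominator 4.826.
With shield the two gaps are in series; the resistances add: (1/ε₁+1/ε_s−1)+(1/ε_s+1/ε₂−1) = 3.094+6.792 = 9.886.
Heat-flux ratio q₀/q = 9.886/4.826.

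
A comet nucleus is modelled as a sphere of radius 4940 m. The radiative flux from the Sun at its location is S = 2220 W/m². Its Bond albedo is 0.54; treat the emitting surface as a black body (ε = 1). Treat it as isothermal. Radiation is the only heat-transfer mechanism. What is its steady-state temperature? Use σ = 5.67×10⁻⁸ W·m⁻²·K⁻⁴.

T ≈ 259 K

At equilibrium, absorbed power = emitted power.
Absorbing cross-section = πr² = 7.667×10⁷ m²; emitting surface = 4πr² = 3.067×10⁸ m² (ratio 4).
(1−a)S·A_cross = εσ·A_surf·T⁴  ⇒  T⁴ = (1−a)S/(4σ).
T⁴ = 0.460·2220/(4·5.67×10⁻⁸) = 4.503×10⁹ K⁴.
T = (4.503×10⁹)^(1/4).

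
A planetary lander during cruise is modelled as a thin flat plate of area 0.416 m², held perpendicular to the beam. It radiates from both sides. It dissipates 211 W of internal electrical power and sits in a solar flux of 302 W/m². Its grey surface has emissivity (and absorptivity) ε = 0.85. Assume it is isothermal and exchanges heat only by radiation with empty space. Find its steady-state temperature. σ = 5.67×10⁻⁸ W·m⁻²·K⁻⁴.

T ≈ 298 K

At steady state, absorbed solar power + internal power = radiated power.
Absorbed: α·S·A_cross = 0.85·302·0.4160 = 106.8 W (cross-section A).
Total input = 106.8 + 211 = 317.8 W.
Radiated: εσ·A_surf·T⁴ with A_surf = 2A = 0.8320 m².
T⁴ = 317.8/(0.85·5.67×10⁻⁸·0.8320) = 7.925×10⁹ K⁴.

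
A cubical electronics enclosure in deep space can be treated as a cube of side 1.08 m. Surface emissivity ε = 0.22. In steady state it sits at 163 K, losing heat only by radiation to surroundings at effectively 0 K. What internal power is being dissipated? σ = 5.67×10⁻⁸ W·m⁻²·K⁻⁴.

P ≈ 61.6 W

Steady state: P = εσA T⁴.
A = 6L² = 6.998 m²; T⁴ = (163)⁴ = 7.059×10⁸ K⁴.
P = 0.22 × 5.67×10⁻⁸ × 6.998 × 7.059×10⁸.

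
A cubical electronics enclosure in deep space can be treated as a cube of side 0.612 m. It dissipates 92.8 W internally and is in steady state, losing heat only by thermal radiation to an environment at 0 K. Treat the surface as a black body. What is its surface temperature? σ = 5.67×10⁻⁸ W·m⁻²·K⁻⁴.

T ≈ 164 K

Steady state: internal power = radiated power, P = εσA T⁴.
Radiating area A = 6L² = 2.247 m².
T⁴ = P/(εσA) = 92.8/(1.0·5.67×10⁻⁸·2.247) = 7.283×10⁸ K⁴.
T = (7.283×10⁸)^(1/4).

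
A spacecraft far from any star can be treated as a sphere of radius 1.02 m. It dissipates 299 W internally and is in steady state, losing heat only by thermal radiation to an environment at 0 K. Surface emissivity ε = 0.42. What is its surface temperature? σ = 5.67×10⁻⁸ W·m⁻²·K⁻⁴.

Steady state: internal power = radiated power, P = εσA T⁴.
Radiating area A = 4πr² = 13.07 m².
T⁴ = P/(εσA) = 299/(0.42·5.67×10⁻⁸·13.07) = 9.603×10⁸ K⁴.
T = (9.603×10⁸)^(1/4).

T ≈ 176 K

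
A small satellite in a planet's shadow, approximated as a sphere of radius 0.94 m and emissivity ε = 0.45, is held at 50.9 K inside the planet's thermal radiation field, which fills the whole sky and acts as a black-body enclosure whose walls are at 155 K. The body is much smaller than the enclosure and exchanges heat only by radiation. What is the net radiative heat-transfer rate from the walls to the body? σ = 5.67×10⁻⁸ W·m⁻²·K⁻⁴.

P_net ≈ 162 W

For a small grey body in a large enclosure: P_net = εσA(T_body⁴ − T_wall⁴).
A = 4πr² = 11.10 m²; T_body⁴ − T_wall⁴ = 6.712×10⁶ − 5.772×10⁸ = -5.705×10⁸ K⁴.
|P_net| = 0.45·5.67×10⁻⁸·11.10·5.705×10⁸.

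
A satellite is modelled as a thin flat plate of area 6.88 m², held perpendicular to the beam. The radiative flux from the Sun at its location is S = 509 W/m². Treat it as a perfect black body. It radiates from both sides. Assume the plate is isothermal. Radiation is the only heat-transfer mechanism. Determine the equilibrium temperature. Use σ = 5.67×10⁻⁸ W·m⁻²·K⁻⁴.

T ≈ 259 K

At equilibrium, absorbed power = emitted power.
Absorbing cross-section = A = 6.880 m²; emitting surface = 2A = 13.76 m² (ratio 2).
S·A_cross = εσ·A_surf·T⁴  ⇒  T⁴ = S/(2σ).
T⁴ = 1.00·509/(2·5.67×10⁻⁸) = 4.489×10⁹ K⁴.
T = (4.489×10⁹)^(1/4).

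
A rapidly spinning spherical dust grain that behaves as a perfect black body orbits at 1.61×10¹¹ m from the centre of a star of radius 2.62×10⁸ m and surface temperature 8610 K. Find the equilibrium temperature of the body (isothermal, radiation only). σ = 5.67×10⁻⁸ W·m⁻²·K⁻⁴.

T ≈ 246 K

The star's surface emits σT_*⁴; at distance d the flux is S = σT_*⁴(R_*/d)².
S = 5.67×10⁻⁸·(8610)⁴·(2.62×10⁸/1.61×10¹¹)² = 825.2 W/m².
For an isothermal sphere T⁴ = (1−a)S/(4σ) = 3.638×10⁹ K⁴.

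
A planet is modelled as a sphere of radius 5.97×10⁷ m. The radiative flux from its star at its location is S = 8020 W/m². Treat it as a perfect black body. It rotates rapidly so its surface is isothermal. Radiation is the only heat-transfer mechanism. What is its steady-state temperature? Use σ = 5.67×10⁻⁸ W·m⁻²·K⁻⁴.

At equilibrium, absorbed power = emitted power.
Absorbing cross-section = πr² = 1.120×10¹⁶ m²; emitting surface = 4πr² = 4.479×10¹⁶ m² (ratio 4).
S·A_cross = εσ·A_surf·T⁴  ⇒  T⁴ = S/(4σ).
T⁴ = 1.00·8020/(4·5.67×10⁻⁸) = 3.536×10¹⁰ K⁴.
T = (3.536×10¹⁰)^(1/4).

T ≈ 434 K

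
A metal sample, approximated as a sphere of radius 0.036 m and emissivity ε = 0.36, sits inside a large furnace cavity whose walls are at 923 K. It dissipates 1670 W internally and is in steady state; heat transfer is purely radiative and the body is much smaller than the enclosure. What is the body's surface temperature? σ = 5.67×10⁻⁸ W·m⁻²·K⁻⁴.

For a small grey body in a large enclosure, net radiated power = εσA(T⁴ − T_w⁴).
Steady state: P = εσA(T⁴ − T_w⁴) with A = 4πr² = 0.01629 m².
T⁴ = P/(εσA) + T_w⁴ = 1670/(0.36·5.67×10⁻⁸·0.01629) + (923)⁴
    = 5.024×10¹² + 7.258×10¹¹ = 5.749×10¹² K⁴.

T ≈ 1550 K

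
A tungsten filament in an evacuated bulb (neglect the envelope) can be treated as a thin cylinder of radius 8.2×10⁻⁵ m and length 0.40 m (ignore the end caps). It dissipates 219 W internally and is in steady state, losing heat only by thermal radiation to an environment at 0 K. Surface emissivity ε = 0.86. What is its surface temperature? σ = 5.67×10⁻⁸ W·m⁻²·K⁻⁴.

T ≈ 2160 K

Steady state: internal power = radiated power, P = εσA T⁴.
Radiating area A = 2πrL = 2.061×10⁻⁴ m².
T⁴ = P/(εσA) = 219/(0.86·5.67×10⁻⁸·2.061×10⁻⁴) = 2.179×10¹³ K⁴.
T = (2.179×10¹³)^(1/4).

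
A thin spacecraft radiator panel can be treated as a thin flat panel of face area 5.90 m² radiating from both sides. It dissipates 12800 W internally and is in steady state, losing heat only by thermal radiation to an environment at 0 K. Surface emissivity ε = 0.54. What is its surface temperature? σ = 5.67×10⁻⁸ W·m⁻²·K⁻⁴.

T ≈ 434 K

Steady state: internal power = radiated power, P = εσA T⁴.
Radiating area A = 2·5.90 = 11.80 m².
T⁴ = P/(εσA) = 12800/(0.54·5.67×10⁻⁸·11.80) = 3.543×10¹⁰ K⁴.
T = (3.543×10¹⁰)^(1/4).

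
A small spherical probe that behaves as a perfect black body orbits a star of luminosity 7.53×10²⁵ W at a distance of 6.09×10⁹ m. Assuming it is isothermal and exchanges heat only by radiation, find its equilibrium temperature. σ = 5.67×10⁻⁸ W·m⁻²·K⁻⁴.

T ≈ 919 K

First find the stellar flux at distance d: S = L/(4πd²) = 7.53×10²⁵/(4π·(6.09×10⁹)²) = 1.616×10⁵ W/m².
For an isothermal sphere, absorbed (1−a)S·πr² = emitted σ·4πr²·T⁴, so T⁴ = (1−a)S/(4σ).
T⁴ = 1.00·1.616×10⁵/(4·5.67×10⁻⁸) = 7.124×10¹¹ K⁴.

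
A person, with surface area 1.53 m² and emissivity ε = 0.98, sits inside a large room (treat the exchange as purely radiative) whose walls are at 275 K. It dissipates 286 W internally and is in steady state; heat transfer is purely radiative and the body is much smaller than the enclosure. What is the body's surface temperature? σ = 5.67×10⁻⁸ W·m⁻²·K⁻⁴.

For a small grey body in a large enclosure, net radiated power = εσA(T⁴ − T_w⁴).
Steady state: P = εσA(T⁴ − T_w⁴) with A = 1.53 m².
T⁴ = P/(εσA) + T_w⁴ = 286/(0.98·5.67×10⁻⁸·1.530) + (275)⁴
    = 3.364×10⁹ + 5.719×10⁹ = 9.083×10⁹ K⁴.

T ≈ 309 K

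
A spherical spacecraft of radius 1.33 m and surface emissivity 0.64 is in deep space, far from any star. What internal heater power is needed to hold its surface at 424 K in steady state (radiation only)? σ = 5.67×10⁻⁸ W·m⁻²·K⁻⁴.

P = εσ·4πr²·T⁴.
4πr² = 22.23 m²; T⁴ = 3.232×10¹⁰ K⁴.
P = 0.64·5.67×10⁻⁸·22.23·3.232×10¹⁰.

P ≈ 26100 W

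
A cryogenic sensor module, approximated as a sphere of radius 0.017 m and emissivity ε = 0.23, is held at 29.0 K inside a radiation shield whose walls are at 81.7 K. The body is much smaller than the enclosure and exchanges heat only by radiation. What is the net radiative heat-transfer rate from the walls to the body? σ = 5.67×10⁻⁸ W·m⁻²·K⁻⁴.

For a small grey body in a large enclosure: P_net = εσA(T_body⁴ − T_wall⁴).
A = 4πr² = 0.003632 m²; T_body⁴ − T_wall⁴ = 7.073×10⁵ − 4.455×10⁷ = -4.385×10⁷ K⁴.
|P_net| = 0.23·5.67×10⁻⁸·0.003632·4.385×10⁷.

P_net ≈ 0.00208 W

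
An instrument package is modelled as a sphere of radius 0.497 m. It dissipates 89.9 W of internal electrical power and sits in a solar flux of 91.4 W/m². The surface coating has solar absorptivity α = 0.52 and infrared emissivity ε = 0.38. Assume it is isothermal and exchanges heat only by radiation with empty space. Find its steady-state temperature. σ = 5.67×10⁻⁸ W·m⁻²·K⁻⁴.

T ≈ 209 K

At steady state, absorbed solar power + internal power = radiated power.
Absorbed: α·S·A_cross = 0.52·91.4·0.7760 = 36.88 W (cross-section πr²).
Total input = 36.88 + 89.9 = 126.8 W.
Radiated: εσ·A_surf·T⁴ with A_surf = 4πr² = 3.104 m².
T⁴ = 126.8/(0.38·5.67×10⁻⁸·3.104) = 1.896×10⁹ K⁴.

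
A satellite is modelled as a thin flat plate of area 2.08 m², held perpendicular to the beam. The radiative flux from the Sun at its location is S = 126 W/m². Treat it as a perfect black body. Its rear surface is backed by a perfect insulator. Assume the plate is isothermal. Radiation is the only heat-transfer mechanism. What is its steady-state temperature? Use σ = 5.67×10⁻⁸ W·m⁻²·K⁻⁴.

At equilibrium, absorbed power = emitted power.
Absorbing cross-section = A = 2.080 m²; emitting surface = A = 2.080 m² (ratio 1).
S·A_cross = εσ·A_surf·T⁴  ⇒  T⁴ = S/(1σ).
T⁴ = 1.00·126/(1·5.67×10⁻⁸) = 2.222×10⁹ K⁴.
T = (2.222×10⁹)^(1/4).

T ≈ 217 K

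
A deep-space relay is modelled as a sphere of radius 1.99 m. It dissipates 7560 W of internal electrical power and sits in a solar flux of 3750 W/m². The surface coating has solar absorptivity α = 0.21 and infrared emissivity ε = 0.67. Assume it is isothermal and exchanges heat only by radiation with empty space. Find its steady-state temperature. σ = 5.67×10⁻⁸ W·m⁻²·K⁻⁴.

At steady state, absorbed solar power + internal power = radiated power.
Absorbed: α·S·A_cross = 0.21·3750·12.44 = 9797 W (cross-section πr²).
Total input = 9797 + 7560 = 17360 W.
Radiated: εσ·A_surf·T⁴ with A_surf = 4πr² = 49.76 m².
T⁴ = 17360/(0.67·5.67×10⁻⁸·49.76) = 9.181×10⁹ K⁴.

T ≈ 310 K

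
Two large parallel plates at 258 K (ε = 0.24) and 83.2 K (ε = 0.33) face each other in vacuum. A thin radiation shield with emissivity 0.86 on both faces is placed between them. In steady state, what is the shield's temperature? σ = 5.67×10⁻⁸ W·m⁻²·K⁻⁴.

In steady state the net flux on the hot side equals that on the cold side.
σ(T₁⁴−T_s⁴)/D₁ = σ(T_s⁴−T₂⁴)/D₂, with D₁ = 1/ε₁+1/ε_s−1 = 4.329, D₂ = 1/ε_s+1/ε₂−1 = 3.193.
Solve for T_s⁴: T_s⁴ = (D₂·T₁⁴ + D₁·T₂⁴)/(D₁+D₂) = 1.908×10⁹ K⁴.

T_s ≈ 209 K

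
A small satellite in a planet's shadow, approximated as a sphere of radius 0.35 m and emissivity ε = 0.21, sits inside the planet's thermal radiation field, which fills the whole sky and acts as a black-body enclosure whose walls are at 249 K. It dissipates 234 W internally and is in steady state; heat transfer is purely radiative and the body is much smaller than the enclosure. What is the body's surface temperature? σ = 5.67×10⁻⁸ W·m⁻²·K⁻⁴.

T ≈ 359 K

For a small grey body in a large enclosure, net radiated power = εσA(T⁴ − T_w⁴).
Steady state: P = εσA(T⁴ − T_w⁴) with A = 4πr² = 1.539 m².
T⁴ = P/(εσA) + T_w⁴ = 234/(0.21·5.67×10⁻⁸·1.539) + (249)⁴
    = 1.277×10¹⁰ + 3.844×10⁹ = 1.661×10¹⁰ K⁴.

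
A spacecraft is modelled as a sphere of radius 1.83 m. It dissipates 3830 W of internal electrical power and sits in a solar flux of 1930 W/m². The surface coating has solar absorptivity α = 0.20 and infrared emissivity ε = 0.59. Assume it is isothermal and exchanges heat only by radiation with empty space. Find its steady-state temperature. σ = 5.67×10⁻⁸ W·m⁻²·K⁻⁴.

T ≈ 274 K

At steady state, absorbed solar power + internal power = radiated power.
Absorbed: α·S·A_cross = 0.20·1930·10.52 = 4061 W (cross-section πr²).
Total input = 4061 + 3830 = 7891 W.
Radiated: εσ·A_surf·T⁴ with A_surf = 4πr² = 42.08 m².
T⁴ = 7891/(0.59·5.67×10⁻⁸·42.08) = 5.605×10⁹ K⁴.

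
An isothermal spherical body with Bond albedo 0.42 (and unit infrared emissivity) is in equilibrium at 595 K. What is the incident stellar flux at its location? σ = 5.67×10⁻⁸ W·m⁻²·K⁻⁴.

(1−a)S·πr² = σ·4πr²·T⁴ ⇒ S = 4σT⁴/(1−a).
S = 4·5.67×10⁻⁸·1.253×10¹¹/0.580.

S ≈ 49000 W/m²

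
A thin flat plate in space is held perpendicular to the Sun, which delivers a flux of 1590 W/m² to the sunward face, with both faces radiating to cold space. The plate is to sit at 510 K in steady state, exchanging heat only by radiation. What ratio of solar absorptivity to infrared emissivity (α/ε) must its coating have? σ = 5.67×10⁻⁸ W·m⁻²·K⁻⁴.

Balance: αS·A = εσ·2A·T⁴ ⇒ α/ε = 2σT⁴/S.
α/ε = 2·5.67×10⁻⁸·(510)⁴/1590 = 2·5.67×10⁻⁸·6.765×10¹⁰/1590.

α/ε ≈ 4.82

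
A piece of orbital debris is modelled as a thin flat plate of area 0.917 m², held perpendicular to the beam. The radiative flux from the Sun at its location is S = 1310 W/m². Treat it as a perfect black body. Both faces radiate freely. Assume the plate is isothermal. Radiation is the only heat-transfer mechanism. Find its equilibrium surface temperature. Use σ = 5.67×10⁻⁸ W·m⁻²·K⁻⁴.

At equilibrium, absorbed power = emitted power.
Absorbing cross-section = A = 0.9170 m²; emitting surface = 2A = 1.834 m² (ratio 2).
S·A_cross = εσ·A_surf·T⁴  ⇒  T⁴ = S/(2σ).
T⁴ = 1.00·1310/(2·5.67×10⁻⁸) = 1.155×10¹⁰ K⁴.
T = (1.155×10¹⁰)^(1/4).

T ≈ 328 K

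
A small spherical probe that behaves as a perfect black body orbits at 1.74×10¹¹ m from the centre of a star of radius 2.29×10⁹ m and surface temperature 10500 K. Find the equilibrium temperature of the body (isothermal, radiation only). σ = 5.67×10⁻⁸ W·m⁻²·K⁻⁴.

T ≈ 852 K

The star's surface emits σT_*⁴; at distance d the flux is S = σT_*⁴(R_*/d)².
S = 5.67×10⁻⁸·(10500)⁴·(2.29×10⁹/1.74×10¹¹)² = 1.194×10⁵ W/m².
For an isothermal sphere T⁴ = (1−a)S/(4σ) = 5.263×10¹¹ K⁴.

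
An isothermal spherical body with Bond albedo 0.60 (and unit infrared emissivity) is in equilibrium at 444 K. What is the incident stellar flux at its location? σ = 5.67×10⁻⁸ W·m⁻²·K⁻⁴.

S ≈ 22000 W/m²

(1−a)S·πr² = σ·4πr²·T⁴ ⇒ S = 4σT⁴/(1−a).
S = 4·5.67×10⁻⁸·3.886×10¹⁰/0.400.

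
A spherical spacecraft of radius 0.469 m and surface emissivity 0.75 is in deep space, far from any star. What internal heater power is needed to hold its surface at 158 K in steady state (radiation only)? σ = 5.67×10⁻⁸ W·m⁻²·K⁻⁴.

P = εσ·4πr²·T⁴.
4πr² = 2.764 m²; T⁴ = 6.232×10⁸ K⁴.
P = 0.75·5.67×10⁻⁸·2.764·6.232×10⁸.

P ≈ 73.3 W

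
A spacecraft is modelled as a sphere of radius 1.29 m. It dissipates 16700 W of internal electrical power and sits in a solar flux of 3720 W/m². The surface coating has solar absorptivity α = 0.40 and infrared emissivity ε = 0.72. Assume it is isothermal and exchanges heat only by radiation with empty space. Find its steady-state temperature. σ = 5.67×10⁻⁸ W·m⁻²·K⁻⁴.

T ≈ 412 K

At steady state, absorbed solar power + internal power = radiated power.
Absorbed: α·S·A_cross = 0.40·3720·5.228 = 7779 W (cross-section πr²).
Total input = 7779 + 16700 = 24480 W.
Radiated: εσ·A_surf·T⁴ with A_surf = 4πr² = 20.91 m².
T⁴ = 24480/(0.72·5.67×10⁻⁸·20.91) = 2.867×10¹⁰ K⁴.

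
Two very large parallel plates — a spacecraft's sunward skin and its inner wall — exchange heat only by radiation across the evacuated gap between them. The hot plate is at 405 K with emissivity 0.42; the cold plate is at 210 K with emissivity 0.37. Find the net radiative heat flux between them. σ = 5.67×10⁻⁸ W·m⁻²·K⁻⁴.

q ≈ 347 W/m²

For two infinite grey parallel plates, q = σ(T₁⁴ − T₂⁴)/(1/ε₁ + 1/ε₂ − 1).
T₁⁴ − T₂⁴ = 2.690×10¹⁰ − 1.945×10⁹ = 2.496×10¹⁰ K⁴.
1/ε₁ + 1/ε₂ − 1 = 2.381 + 2.703 − 1 = 4.084.
q = 5.67×10⁻⁸ × 2.496×10¹⁰ / 4.084.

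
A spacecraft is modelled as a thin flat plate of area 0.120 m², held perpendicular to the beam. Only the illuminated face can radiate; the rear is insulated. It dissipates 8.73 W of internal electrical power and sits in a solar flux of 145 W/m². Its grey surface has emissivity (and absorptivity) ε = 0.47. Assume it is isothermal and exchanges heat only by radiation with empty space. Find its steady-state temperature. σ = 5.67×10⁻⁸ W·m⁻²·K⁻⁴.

T ≈ 270 K

At steady state, absorbed solar power + internal power = radiated power.
Absorbed: α·S·A_cross = 0.47·145·0.1200 = 8.178 W (cross-section A).
Total input = 8.178 + 8.73 = 16.91 W.
Radiated: εσ·A_surf·T⁴ with A_surf = A = 0.1200 m².
T⁴ = 16.91/(0.47·5.67×10⁻⁸·0.1200) = 5.287×10⁹ K⁴.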